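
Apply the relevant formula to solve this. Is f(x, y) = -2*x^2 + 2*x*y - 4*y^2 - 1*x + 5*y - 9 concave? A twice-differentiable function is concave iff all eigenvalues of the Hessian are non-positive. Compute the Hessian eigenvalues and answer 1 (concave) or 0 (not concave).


The Hessian of f(x,y) = -2*x^2 + 2*x*y - 4*y^2 - 1*x + 5*y - 9 is:
H = [[-4, 2], [2, -8]]
Trace = -4 - 8 = -12
Determinant = -4*-8 - (2)^2 = 28
Discriminant = (-12)^2 - 4*28 = 32.0
Eigenvalues: lambda_1 = -8.8284, lambda_2 = -3.1716
The function is concave.

1


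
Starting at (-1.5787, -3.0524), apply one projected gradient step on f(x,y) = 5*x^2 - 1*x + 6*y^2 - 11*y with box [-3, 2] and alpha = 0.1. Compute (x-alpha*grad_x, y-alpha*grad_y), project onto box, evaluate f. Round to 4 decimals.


Step 1: Compute gradient at (-1.5787, -3.0524).
grad_x = 2*5*-1.5787 - 1 = -16.787
grad_y = 2*6*-3.0524 - 11 = -47.6288
Step 2: Gradient step.
x_raw = -1.5787 - 0.1*-16.787 = 0.1
y_raw = -3.0524 - 0.1*-47.6288 = 1.7105
Step 3: Project onto [-3, 2].
x_proj = clip(0.1) = 0.1
y_proj = clip(1.7105) = 1.7105
Step 4: Evaluate f.
f(0.1, 1.7105) = -1.3108


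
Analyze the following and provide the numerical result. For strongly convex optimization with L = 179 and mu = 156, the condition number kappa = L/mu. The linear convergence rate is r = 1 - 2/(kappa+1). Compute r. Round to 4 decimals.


Step 1: Compute the condition number.
kappa = L/mu = 179/156 = 1.1474
Step 2: Compute the convergence rate.
r = 1 - 2/(kappa + 1) = 1 - 2*mu/(L + mu) = (L - mu)/(L + mu) = 23/335 = 0.0687


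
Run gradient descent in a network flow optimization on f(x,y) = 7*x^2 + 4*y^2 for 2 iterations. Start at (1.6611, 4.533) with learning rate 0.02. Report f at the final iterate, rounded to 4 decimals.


Gradient descent on f(x,y) = 7*x^2 + 4*y^2.
Starting point: (1.6611, 4.533), alpha = 0.02
Step 1: grad_x = 2*7*1.6611 = 23.2554, grad_y = 2*4*4.533 = 36.264
  x_1 = 1.6611 - 0.02*23.2554 = 1.196
  y_1 = 4.533 - 0.02*36.264 = 3.8077
Step 2: grad_x = 2*7*1.196 = 16.7439, grad_y = 2*4*3.8077 = 30.4618
  x_2 = 1.196 - 0.02*16.7439 = 0.8611
  y_2 = 3.8077 - 0.02*30.4618 = 3.1985
f(0.8611, 3.1985) = 7*0.8611^2 + 4*3.1985^2 = 46.1118


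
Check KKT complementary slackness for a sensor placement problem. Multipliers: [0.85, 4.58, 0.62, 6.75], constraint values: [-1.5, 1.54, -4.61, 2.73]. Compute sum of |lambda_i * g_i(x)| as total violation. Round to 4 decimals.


KKT complementary slackness check:
lambda_1 * g_1 = 0.85 * -1.5 = -1.275
lambda_2 * g_2 = 4.58 * 1.54 = 7.0532
lambda_3 * g_3 = 0.62 * -4.61 = -2.8582
lambda_4 * g_4 = 6.75 * 2.73 = 18.4275
Total violation = 1.275 + 7.0532 + 2.8582 + 18.4275 = 29.6139


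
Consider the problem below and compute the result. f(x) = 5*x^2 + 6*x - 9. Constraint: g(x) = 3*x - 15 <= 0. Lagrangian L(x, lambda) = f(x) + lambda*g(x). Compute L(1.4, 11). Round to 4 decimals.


Step 1: Evaluate f(x).
f(1.4) = 5*1.4^2 + 6*1.4 - 9 = 9.2
Step 2: Evaluate g(x).
g(1.4) = 3*1.4 - 15 = -10.8
Step 3: Compute Lagrangian.
L = 9.2 + 11*-10.8 = -109.6


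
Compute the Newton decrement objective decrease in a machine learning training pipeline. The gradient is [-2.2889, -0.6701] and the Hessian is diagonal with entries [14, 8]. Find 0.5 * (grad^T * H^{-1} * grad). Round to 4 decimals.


Step 1: H is diagonal, so H^(-1) * g = [-0.1635, -0.0838].
Step 2: g^T H^(-1) g = sum_i g_i^2 / H_ii
  = (-2.2889)^2/14 + (-0.6701)^2/8
  = 0.3742 + 0.0561 = 0.4303
Step 3: Objective decrease = 0.5 * g^T H^(-1) g = 0.2152


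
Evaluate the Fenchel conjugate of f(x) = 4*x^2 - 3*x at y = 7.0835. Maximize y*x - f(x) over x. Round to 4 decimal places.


f*(y) = sup_x {y*x - a*x^2 - b*x} = sup_x {(y-b)*x - a*x^2}
FOC: (y - b) - 2a*x = 0 => x* = (y - b)/(2a)
x* = (7.0835 + 3)/(2*4) = 1.2604
f*(7.0835) = (y-b)^2/(4a) = (7.0835 + 3)^2/(4*4)
= 101.677/16 = 6.3548


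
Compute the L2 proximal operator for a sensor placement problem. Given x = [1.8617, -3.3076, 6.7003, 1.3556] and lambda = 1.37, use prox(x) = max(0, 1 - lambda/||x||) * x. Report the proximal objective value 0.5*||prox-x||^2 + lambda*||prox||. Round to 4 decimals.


Step 1: Compute ||x||.
||x|| = 7.8191
Step 2: Compute scaling factor.
scale = max(0, 1 - 1.37/7.8191) = 0.8248
Step 3: prox(x) = [1.5355, -2.7281, 5.5263, 1.1181]
||prox(x)|| = 6.4491
Step 4: Proximal objective.
0.5*||prox-x||^2 = 0.9385
lambda*||prox|| = 8.8353
Total = 9.7737


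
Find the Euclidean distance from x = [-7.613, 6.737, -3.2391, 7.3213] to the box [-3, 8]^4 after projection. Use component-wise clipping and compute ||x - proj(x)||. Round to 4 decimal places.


Project each component onto [-3, 8].
clip(-7.613) = -3.0, clip(6.737) = 6.737, clip(-3.2391) = -3.0, clip(7.3213) = 7.3213
Projection = [-3.0, 6.737, -3.0, 7.3213]
Squared diffs: [21.2798, 0.0, 0.0572, 0.0]
Distance = sqrt(21.337) = 4.6192


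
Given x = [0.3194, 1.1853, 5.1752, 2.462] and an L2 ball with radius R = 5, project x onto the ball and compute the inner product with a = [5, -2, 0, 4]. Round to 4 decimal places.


Step 1: Compute ||x|| (intermediates to 6 decimals).
||x|| = sqrt(0.3194^2 + 1.1853^2 + 5.1752^2 + 2.462^2) = 5.86098
Step 2: Project.
Since ||x|| > R, scale = R/||x|| = 5/5.86098 = 0.8531, proj(x) = scale * x
proj(x) = [0.27248, 1.011179, 4.414963, 2.100332]
Step 3: Dot product.
a^T * proj(x) = 5*0.27248 - 2*1.011179 + 0*4.414963 + 4*2.100332 = 7.7414


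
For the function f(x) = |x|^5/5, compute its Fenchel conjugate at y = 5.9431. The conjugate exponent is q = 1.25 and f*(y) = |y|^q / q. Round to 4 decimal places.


The conjugate exponent q satisfies 1/p + 1/q = 1.
p = 5, so q = 5/(5 - 1) = 1.25
|y|^q = 5.9431^1.25 = 9.2793
f*(5.9431) = 9.2793 / 1.25 = 7.4235


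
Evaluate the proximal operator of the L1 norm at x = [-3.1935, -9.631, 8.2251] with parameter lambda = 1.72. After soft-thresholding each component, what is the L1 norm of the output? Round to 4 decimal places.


Soft-thresholding with lambda = 1.72:
prox(-3.1935) = sign(-3.1935)*max(|-3.1935| - 1.72, 0) = -1.4735
prox(-9.631) = sign(-9.631)*max(|-9.631| - 1.72, 0) = -7.911
prox(8.2251) = sign(8.2251)*max(|8.2251| - 1.72, 0) = 6.5051
prox(x) = [-1.4735, -7.911, 6.5051]
||prox(x)||_1 = 1.4735 + 7.911 + 6.5051 = 15.8896


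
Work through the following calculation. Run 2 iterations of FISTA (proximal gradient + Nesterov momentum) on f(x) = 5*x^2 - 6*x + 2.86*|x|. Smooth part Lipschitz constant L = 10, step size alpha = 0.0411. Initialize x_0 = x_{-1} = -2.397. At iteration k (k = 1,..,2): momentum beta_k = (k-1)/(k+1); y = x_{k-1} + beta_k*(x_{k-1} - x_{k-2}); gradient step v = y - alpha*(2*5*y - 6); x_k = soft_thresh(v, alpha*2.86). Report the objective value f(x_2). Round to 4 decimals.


FISTA on f(x) = 5*x^2 - 6*x + 2.86*|x|
L = 10, alpha = 0.0411
Iteration 1: beta = 0.0, y = -2.397 + 0.0*(-2.397 + 2.397) = -2.397
  grad(y) = -29.97, v = y - alpha*grad = -1.1652
  prox(v) = soft_thresh(-1.1652, 0.1175) = -1.0477
Iteration 2: beta = 0.3333, y = -1.0477 + 0.3333*(-1.0477 + 2.397) = -0.5979
  grad(y) = -11.9792, v = y - alpha*grad = -0.1056
  prox(v) = soft_thresh(-0.1056, 0.1175) = 0.0
f(x_2) = 5*0.0^2 - 6*0.0 + 2.86*|0.0| = 0.0


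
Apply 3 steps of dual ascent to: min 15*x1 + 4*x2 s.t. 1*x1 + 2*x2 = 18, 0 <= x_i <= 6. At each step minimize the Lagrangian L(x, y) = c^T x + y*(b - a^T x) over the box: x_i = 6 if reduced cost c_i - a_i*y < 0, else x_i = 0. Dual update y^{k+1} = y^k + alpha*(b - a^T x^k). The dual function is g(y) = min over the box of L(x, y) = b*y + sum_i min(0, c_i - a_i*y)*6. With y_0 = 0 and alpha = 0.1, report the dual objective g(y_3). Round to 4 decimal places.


Dual ascent for LP: min 15*x1 + 4*x2, 1*x1 + 2*x2 = 18, 0 <= x_i <= 6
Step 1: y^k = 0.0, reduced costs: (15.0, 4.0)
  x^k = (0.0, 0.0), subgradient = b - a^T x = 18.0
  y^{k+1} = 0.0 + 0.1*18.0 = 1.8
Step 2: y^k = 1.8, reduced costs: (13.2, 0.4)
  x^k = (0.0, 0.0), subgradient = b - a^T x = 18.0
  y^{k+1} = 1.8 + 0.1*18.0 = 3.6
Step 3: y^k = 3.6, reduced costs: (11.4, -3.2)
  x^k = (0.0, 6.0), subgradient = b - a^T x = 6.0
  y^{k+1} = 3.6 + 0.1*6.0 = 4.2
Dual objective at y_3 = 4.2: reduced costs (10.8, -4.4), box minimizer x = (0.0, 6.0)
g(y_3) = b*y + (c1 - a1*y)*x1 + (c2 - a2*y)*x2 = 18*4.2 + 10.8*0.0 + (-4.4)*6.0 = 75.6 + 0.0 - 26.4 = 49.2


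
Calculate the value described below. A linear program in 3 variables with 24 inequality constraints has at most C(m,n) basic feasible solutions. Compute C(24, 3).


Each vertex corresponds to some choice of n active constraints out of m, so the number of vertices is at most C(m, n) = m! / (n!(m-n)!).
m = 24, n = 3
Numerator: 24 * 23 * 22
Denominator: 3! = 6
C(24, 3) = 2024


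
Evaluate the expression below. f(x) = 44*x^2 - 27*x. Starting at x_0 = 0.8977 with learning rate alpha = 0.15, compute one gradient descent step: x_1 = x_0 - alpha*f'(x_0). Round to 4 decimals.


We compute the gradient at x_0 and apply the update.
f'(x) = 88*x - 27
f'(0.8977) = 88*0.8977 - 27 = 51.9976
x_1 = 0.8977 - 0.15*51.9976 = -6.9019


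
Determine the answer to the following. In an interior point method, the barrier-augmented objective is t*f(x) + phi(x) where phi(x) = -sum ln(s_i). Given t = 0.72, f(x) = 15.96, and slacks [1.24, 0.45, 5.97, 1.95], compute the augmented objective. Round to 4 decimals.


Step 1: Compute log-barrier.
ln values: [0.2151, -0.7985, 1.7867, 0.6678]
phi = -(0.2151 - 0.7985 + 1.7867 + 0.6678) = -1.8712
Step 2: Compute augmented objective.
t*f(x) = 0.72*15.96 = 11.4912
Total = 11.4912 - 1.8712 = 9.62


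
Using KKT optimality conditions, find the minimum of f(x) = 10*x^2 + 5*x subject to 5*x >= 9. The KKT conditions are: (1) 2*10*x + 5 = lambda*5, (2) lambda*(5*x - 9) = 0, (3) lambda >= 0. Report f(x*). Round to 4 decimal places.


Step 1: Try lambda = 0 (constraint inactive).
x_unc = -5/(2*10) = -0.25
Check: 5*-0.25 = -1.25 < 9 -- violated!
Step 2: Constraint must be active: 5*x = 9
x* = 9/5 = 1.8
lambda = (2*10*1.8 + 5)/5 = 8.2
Step 3: Compute optimal value.
f(x*) = 10*1.8^2 + 5*1.8 = 41.4


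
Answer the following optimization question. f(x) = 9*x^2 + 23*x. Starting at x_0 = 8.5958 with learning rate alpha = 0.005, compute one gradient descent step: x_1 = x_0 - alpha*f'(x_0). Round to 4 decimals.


We compute the gradient at x_0 and apply the update.
f'(x) = 18*x + 23
f'(8.5958) = 18*8.5958 + 23 = 177.7244
x_1 = 8.5958 - 0.005*177.7244 = 7.7072


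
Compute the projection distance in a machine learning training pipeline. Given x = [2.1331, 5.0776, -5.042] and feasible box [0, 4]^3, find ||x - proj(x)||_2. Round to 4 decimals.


Project each component onto [0, 4].
clip(2.1331) = 2.1331, clip(5.0776) = 4.0, clip(-5.042) = 0.0
Projection = [2.1331, 4.0, 0.0]
Squared diffs: [0.0, 1.1612, 25.4218]
Distance = sqrt(26.583) = 5.1559


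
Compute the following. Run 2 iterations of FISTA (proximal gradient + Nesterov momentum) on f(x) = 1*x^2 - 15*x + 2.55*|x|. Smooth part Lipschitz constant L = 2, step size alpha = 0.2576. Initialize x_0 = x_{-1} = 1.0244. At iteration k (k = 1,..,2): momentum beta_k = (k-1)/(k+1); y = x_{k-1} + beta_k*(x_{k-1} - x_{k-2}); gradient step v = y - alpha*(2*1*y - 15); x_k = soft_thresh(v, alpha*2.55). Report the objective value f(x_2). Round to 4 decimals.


FISTA on f(x) = 1*x^2 - 15*x + 2.55*|x|
L = 2, alpha = 0.2576
Iteration 1: beta = 0.0, y = 1.0244 + 0.0*(1.0244 - 1.0244) = 1.0244
  grad(y) = -12.9512, v = y - alpha*grad = 4.3606
  prox(v) = soft_thresh(4.3606, 0.6569) = 3.7037
Iteration 2: beta = 0.3333, y = 3.7037 + 0.3333*(3.7037 - 1.0244) = 4.5969
  grad(y) = -5.8063, v = y - alpha*grad = 6.0926
  prox(v) = soft_thresh(6.0926, 0.6569) = 5.4357
f(x_2) = 1*5.4357^2 - 15*5.4357 + 2.55*|5.4357| = -38.1276


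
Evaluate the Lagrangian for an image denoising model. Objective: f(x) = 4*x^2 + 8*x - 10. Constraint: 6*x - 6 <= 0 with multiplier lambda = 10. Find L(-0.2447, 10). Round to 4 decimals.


Step 1: Evaluate f(x).
f(-0.2447) = 4*(-0.2447)^2 + 8*(-0.2447) - 10 = -11.7181
Step 2: Evaluate g(x).
g(-0.2447) = 6*-0.2447 - 6 = -7.4682
Step 3: Compute Lagrangian.
L = -11.7181 + 10*-7.4682 = -86.4001


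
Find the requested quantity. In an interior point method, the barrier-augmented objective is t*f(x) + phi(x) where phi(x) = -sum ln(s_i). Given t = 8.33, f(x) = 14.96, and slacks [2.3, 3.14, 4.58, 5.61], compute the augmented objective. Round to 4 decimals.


Step 1: Compute log-barrier.
ln values: [0.8329, 1.1442, 1.5217, 1.7246]
phi = -(0.8329 + 1.1442 + 1.5217 + 1.7246) = -5.2234
Step 2: Compute augmented objective.
t*f(x) = 8.33*14.96 = 124.6168
Total = 124.6168 - 5.2234 = 119.3934


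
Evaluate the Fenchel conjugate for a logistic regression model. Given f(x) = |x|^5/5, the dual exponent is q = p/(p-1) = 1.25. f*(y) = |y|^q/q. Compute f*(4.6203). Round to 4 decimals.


The conjugate exponent q satisfies 1/p + 1/q = 1.
p = 5, so q = 5/(5 - 1) = 1.25
|y|^q = 4.6203^1.25 = 6.7739
f*(4.6203) = 6.7739 / 1.25 = 5.4191


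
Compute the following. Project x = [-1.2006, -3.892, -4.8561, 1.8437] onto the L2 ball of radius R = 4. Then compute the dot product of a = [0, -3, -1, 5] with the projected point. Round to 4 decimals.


Step 1: Compute ||x|| (intermediates to 6 decimals).
||x|| = sqrt((-1.2006)^2 + (-3.892)^2 + (-4.8561)^2 + 1.8437^2) = 6.600761
Step 2: Project.
Since ||x|| > R, scale = R/||x|| = 4/6.600761 = 0.605991, proj(x) = scale * x
proj(x) = [-0.727553, -2.358517, -2.942753, 1.117266]
Step 3: Dot product.
a^T * proj(x) = 0*(-0.727553) - 3*(-2.358517) - 1*(-2.942753) + 5*1.117266 = 15.6046


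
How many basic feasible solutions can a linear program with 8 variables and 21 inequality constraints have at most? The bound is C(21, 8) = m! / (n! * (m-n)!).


Each vertex corresponds to some choice of n active constraints out of m, so the number of vertices is at most C(m, n) = m! / (n!(m-n)!).
m = 21, n = 8
Numerator: 21 * 20 * 19 * 18 * 17 * 16 * 15 * 14
Denominator: 8! = 40320
C(21, 8) = 203490


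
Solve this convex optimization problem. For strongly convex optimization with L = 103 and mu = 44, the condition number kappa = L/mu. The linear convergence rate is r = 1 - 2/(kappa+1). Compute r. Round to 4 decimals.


Step 1: Compute the condition number.
kappa = L/mu = 103/44 = 2.3409
Step 2: Compute the convergence rate.
r = 1 - 2/(kappa + 1) = 1 - 2*mu/(L + mu) = (L - mu)/(L + mu) = 59/147 = 0.4014


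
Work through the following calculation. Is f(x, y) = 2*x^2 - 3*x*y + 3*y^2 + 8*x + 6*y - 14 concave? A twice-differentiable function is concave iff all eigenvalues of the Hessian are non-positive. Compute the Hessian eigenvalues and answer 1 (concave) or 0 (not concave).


The Hessian of f(x,y) = 2*x^2 - 3*x*y + 3*y^2 + 8*x + 6*y - 14 is:
H = [[4, -3], [-3, 6]]
Trace = 4 + 6 = 10
Determinant = 4*6 - (-3)^2 = 15
Discriminant = (10)^2 - 4*15 = 40.0
Eigenvalues: lambda_1 = 1.8377, lambda_2 = 8.1623
The function is not concave.

0


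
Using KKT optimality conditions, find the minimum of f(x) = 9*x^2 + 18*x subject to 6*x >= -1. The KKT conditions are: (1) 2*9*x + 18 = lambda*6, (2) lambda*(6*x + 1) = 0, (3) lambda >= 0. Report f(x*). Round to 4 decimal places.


Step 1: Try lambda = 0 (constraint inactive).
x_unc = -18/(2*9) = -1.0
Check: 6*-1.0 = -6.0 < -1 -- violated!
Step 2: Constraint must be active: 6*x = -1
x* = -1/6 = -0.1667 (rounded; the exact value -1/6 is used below)
lambda = (2*9*(-1/6) + 18)/6 = 2.5
Step 3: Compute optimal value.
f(x*) = 9*(-1/6)^2 + 18*(-1/6) = -2.75


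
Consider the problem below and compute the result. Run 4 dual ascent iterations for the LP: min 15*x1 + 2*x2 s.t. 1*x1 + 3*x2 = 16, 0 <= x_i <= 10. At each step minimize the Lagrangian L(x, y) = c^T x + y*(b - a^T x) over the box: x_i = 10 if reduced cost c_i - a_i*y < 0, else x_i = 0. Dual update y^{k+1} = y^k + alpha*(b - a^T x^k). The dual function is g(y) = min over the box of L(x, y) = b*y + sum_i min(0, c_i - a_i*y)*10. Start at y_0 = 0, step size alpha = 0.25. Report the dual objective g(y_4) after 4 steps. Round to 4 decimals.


Dual ascent for LP: min 15*x1 + 2*x2, 1*x1 + 3*x2 = 16, 0 <= x_i <= 10
Step 1: y^k = 0.0, reduced costs: (15.0, 2.0)
  x^k = (0.0, 0.0), subgradient = b - a^T x = 16.0
  y^{k+1} = 0.0 + 0.25*16.0 = 4.0
Step 2: y^k = 4.0, reduced costs: (11.0, -10.0)
  x^k = (0.0, 10.0), subgradient = b - a^T x = -14.0
  y^{k+1} = 4.0 + 0.25*-14.0 = 0.5
Step 3: y^k = 0.5, reduced costs: (14.5, 0.5)
  x^k = (0.0, 0.0), subgradient = b - a^T x = 16.0
  y^{k+1} = 0.5 + 0.25*16.0 = 4.5
Step 4: y^k = 4.5, reduced costs: (10.5, -11.5)
  x^k = (0.0, 10.0), subgradient = b - a^T x = -14.0
  y^{k+1} = 4.5 + 0.25*-14.0 = 1.0
Dual objective at y_4 = 1.0: reduced costs (14.0, -1.0), box minimizer x = (0.0, 10.0)
g(y_4) = b*y + (c1 - a1*y)*x1 + (c2 - a2*y)*x2 = 16*1.0 + 14.0*0.0 + (-1.0)*10.0 = 16.0 + 0.0 - 10.0 = 6.0


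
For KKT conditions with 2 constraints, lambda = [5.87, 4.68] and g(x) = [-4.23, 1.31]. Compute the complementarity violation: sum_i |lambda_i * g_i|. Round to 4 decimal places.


KKT complementary slackness check:
lambda_1 * g_1 = 5.87 * -4.23 = -24.8301
lambda_2 * g_2 = 4.68 * 1.31 = 6.1308
Total violation = 24.8301 + 6.1308 = 30.9609


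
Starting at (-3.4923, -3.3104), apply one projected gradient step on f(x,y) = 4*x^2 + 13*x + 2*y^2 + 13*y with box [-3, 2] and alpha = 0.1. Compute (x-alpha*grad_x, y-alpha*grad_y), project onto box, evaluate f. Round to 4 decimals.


Step 1: Compute gradient at (-3.4923, -3.3104).
grad_x = 2*4*-3.4923 + 13 = -14.9384
grad_y = 2*2*-3.3104 + 13 = -0.2416
Step 2: Gradient step.
x_raw = -3.4923 - 0.1*-14.9384 = -1.9985
y_raw = -3.3104 - 0.1*-0.2416 = -3.2862
Step 3: Project onto [-3, 2].
x_proj = clip(-1.9985) = -1.9985
y_proj = clip(-3.2862) = -3.0
Step 4: Evaluate f.
f(-1.9985, -3.0) = -31.0046


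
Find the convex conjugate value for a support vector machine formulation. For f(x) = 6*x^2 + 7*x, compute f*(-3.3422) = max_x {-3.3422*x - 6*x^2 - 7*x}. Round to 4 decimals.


f*(y) = sup_x {y*x - a*x^2 - b*x} = sup_x {(y-b)*x - a*x^2}
FOC: (y - b) - 2a*x = 0 => x* = (y - b)/(2a)
x* = (-3.3422 - 7)/(2*6) = -0.8619
f*(-3.3422) = (y-b)^2/(4a) = (-3.3422 - 7)^2/(4*6)
= 106.9611/24 = 4.4567


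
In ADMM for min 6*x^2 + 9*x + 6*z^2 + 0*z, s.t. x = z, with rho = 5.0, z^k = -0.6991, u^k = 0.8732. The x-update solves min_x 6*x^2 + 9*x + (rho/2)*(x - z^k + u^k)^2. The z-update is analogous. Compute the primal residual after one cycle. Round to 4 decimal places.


ADMM iteration with rho = 5.0, z^k = -0.6991, u^k = 0.8732
Step 1: x-update.
Minimize 6*x^2 + 9*x + (5.0/2)*(x + 0.6991 + 0.8732)^2
FOC: (2*6 + 5.0)*x = -9 + 5.0*(-0.6991 - 0.8732)
x^{k+1} = -0.9919
Step 2: z-update.
Minimize 6*z^2 + 0*z + (5.0/2)*(-0.9919 - z + 0.8732)^2
FOC: (2*6 + 5.0)*z = 0 + 5.0*(-0.9919 + 0.8732)
z^{k+1} = -0.0349
Step 3: u-update.
u^{k+1} = 0.8732 - 0.9919 + 0.0349 = -0.0838
Step 4: Primal residual = |-0.9919 + 0.0349| = 0.957


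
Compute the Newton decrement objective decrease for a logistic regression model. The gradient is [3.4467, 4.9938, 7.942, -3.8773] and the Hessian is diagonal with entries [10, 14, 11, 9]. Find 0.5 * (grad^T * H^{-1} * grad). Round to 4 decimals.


Step 1: H is diagonal, so H^(-1) * g = [0.3447, 0.3567, 0.722, -0.4308].
Step 2: g^T H^(-1) g = sum_i g_i^2 / H_ii
  = (3.4467)^2/10 + (4.9938)^2/14 + (7.942)^2/11 + (-3.8773)^2/9
  = 1.188 + 1.7813 + 5.7341 + 1.6704 = 10.3738
Step 3: Objective decrease = 0.5 * g^T H^(-1) g = 5.1869


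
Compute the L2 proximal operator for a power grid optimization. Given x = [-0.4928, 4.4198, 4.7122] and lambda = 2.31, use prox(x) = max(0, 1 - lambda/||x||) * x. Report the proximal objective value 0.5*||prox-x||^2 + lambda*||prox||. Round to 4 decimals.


Step 1: Compute ||x||.
||x|| = 6.4794
Step 2: Compute scaling factor.
scale = max(0, 1 - 2.31/6.4794) = 0.6435
Step 3: prox(x) = [-0.3171, 2.8441, 3.0322]
||prox(x)|| = 4.1694
Step 4: Proximal objective.
0.5*||prox-x||^2 = 2.6681
lambda*||prox|| = 9.6313
Total = 12.2993


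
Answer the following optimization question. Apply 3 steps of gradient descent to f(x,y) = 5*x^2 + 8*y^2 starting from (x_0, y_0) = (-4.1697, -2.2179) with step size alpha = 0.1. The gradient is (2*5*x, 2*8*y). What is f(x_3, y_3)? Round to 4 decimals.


Gradient descent on f(x,y) = 5*x^2 + 8*y^2.
Starting point: (-4.1697, -2.2179), alpha = 0.1
Step 1: grad_x = 2*5*-4.1697 = -41.697, grad_y = 2*8*-2.2179 = -35.4864
  x_1 = -4.1697 - 0.1*-41.697 = 0.0
  y_1 = -2.2179 - 0.1*-35.4864 = 1.3307
Step 2: grad_x = 2*5*0.0 = 0.0, grad_y = 2*8*1.3307 = 21.2918
  x_2 = 0.0 - 0.1*0.0 = 0.0
  y_2 = 1.3307 - 0.1*21.2918 = -0.7984
Step 3: grad_x = 2*5*0.0 = 0.0, grad_y = 2*8*-0.7984 = -12.7751
  x_3 = 0.0 - 0.1*0.0 = 0.0
  y_3 = -0.7984 - 0.1*-12.7751 = 0.4791
f(0.0, 0.4791) = 5*0.0^2 + 8*0.4791^2 = 1.836


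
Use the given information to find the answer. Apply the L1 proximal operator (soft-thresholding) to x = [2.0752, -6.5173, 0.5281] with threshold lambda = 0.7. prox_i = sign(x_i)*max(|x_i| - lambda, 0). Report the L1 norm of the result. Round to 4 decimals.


Soft-thresholding with lambda = 0.7:
prox(2.0752) = sign(2.0752)*max(|2.0752| - 0.7, 0) = 1.3752
prox(-6.5173) = sign(-6.5173)*max(|-6.5173| - 0.7, 0) = -5.8173
prox(0.5281) = sign(0.5281)*max(|0.5281| - 0.7, 0) = 0.0
prox(x) = [1.3752, -5.8173, 0.0]
||prox(x)||_1 = 1.3752 + 5.8173 + 0.0 = 7.1925


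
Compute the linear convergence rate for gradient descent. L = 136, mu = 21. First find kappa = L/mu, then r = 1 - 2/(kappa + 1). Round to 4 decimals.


Step 1: Compute the condition number.
kappa = L/mu = 136/21 = 6.4762
Step 2: Compute the convergence rate.
r = 1 - 2/(kappa + 1) = 1 - 2*mu/(L + mu) = (L - mu)/(L + mu) = 115/157 = 0.7325


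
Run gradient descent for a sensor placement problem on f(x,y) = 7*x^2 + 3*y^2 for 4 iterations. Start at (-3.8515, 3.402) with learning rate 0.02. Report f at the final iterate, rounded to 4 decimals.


Gradient descent on f(x,y) = 7*x^2 + 3*y^2.
Starting point: (-3.8515, 3.402), alpha = 0.02
Step 1: grad_x = 2*7*-3.8515 = -53.921, grad_y = 2*3*3.402 = 20.412
  x_1 = -3.8515 - 0.02*-53.921 = -2.7731
  y_1 = 3.402 - 0.02*20.412 = 2.9938
Step 2: grad_x = 2*7*-2.7731 = -38.8231, grad_y = 2*3*2.9938 = 17.9626
  x_2 = -2.7731 - 0.02*-38.8231 = -1.9966
  y_2 = 2.9938 - 0.02*17.9626 = 2.6345
Step 3: grad_x = 2*7*-1.9966 = -27.9526, grad_y = 2*3*2.6345 = 15.8071
  x_3 = -1.9966 - 0.02*-27.9526 = -1.4376
  y_3 = 2.6345 - 0.02*15.8071 = 2.3184
Step 4: grad_x = 2*7*-1.4376 = -20.1259, grad_y = 2*3*2.3184 = 13.9102
  x_4 = -1.4376 - 0.02*-20.1259 = -1.035
  y_4 = 2.3184 - 0.02*13.9102 = 2.0402
f(-1.035, 2.0402) = 7*(-1.035)^2 + 3*2.0402^2 = 19.9861


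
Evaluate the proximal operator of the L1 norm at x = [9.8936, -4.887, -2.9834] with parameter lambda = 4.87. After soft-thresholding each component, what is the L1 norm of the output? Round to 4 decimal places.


Soft-thresholding with lambda = 4.87:
prox(9.8936) = sign(9.8936)*max(|9.8936| - 4.87, 0) = 5.0236
prox(-4.887) = sign(-4.887)*max(|-4.887| - 4.87, 0) = -0.017
prox(-2.9834) = sign(-2.9834)*max(|-2.9834| - 4.87, 0) = 0.0
prox(x) = [5.0236, -0.017, 0.0]
||prox(x)||_1 = 5.0236 + 0.017 + 0.0 = 5.0406


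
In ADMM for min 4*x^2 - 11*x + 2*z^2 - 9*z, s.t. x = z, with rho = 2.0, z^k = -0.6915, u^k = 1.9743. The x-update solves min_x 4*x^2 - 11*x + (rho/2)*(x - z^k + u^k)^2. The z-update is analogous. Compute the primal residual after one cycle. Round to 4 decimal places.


ADMM iteration with rho = 2.0, z^k = -0.6915, u^k = 1.9743
Step 1: x-update.
Minimize 4*x^2 - 11*x + (2.0/2)*(x + 0.6915 + 1.9743)^2
FOC: (2*4 + 2.0)*x = 11 + 2.0*(-0.6915 - 1.9743)
x^{k+1} = 0.5668
Step 2: z-update.
Minimize 2*z^2 - 9*z + (2.0/2)*(0.5668 - z + 1.9743)^2
FOC: (2*2 + 2.0)*z = 9 + 2.0*(0.5668 + 1.9743)
z^{k+1} = 2.347
Step 3: u-update.
u^{k+1} = 1.9743 + 0.5668 - 2.347 = 0.1941
Step 4: Primal residual = |0.5668 - 2.347| = 1.7802


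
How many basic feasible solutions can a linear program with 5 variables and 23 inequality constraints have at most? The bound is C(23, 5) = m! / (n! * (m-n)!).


Each vertex corresponds to some choice of n active constraints out of m, so the number of vertices is at most C(m, n) = m! / (n!(m-n)!).
m = 23, n = 5
Numerator: 23 * 22 * 21 * 20 * 19
Denominator: 5! = 120
C(23, 5) = 33649


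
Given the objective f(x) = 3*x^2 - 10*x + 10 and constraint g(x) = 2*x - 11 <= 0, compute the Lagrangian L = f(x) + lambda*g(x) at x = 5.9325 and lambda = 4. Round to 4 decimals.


Step 1: Evaluate f(x).
f(5.9325) = 3*5.9325^2 - 10*5.9325 + 10 = 56.2587
Step 2: Evaluate g(x).
g(5.9325) = 2*5.9325 - 11 = 0.865
Step 3: Compute Lagrangian.
L = 56.2587 + 4*0.865 = 59.7187


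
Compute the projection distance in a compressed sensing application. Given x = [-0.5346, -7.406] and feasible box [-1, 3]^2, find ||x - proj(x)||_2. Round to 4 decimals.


Project each component onto [-1, 3].
clip(-0.5346) = -0.5346, clip(-7.406) = -1.0
Projection = [-0.5346, -1.0]
Squared diffs: [0.0, 41.0368]
Distance = sqrt(41.0368) = 6.406


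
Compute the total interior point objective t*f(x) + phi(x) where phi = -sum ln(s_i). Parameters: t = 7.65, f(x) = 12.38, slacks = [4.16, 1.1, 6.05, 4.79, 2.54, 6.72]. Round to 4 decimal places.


Step 1: Compute log-barrier.
ln values: [1.4255, 0.0953, 1.8001, 1.5665, 0.9322, 1.9051]
phi = -(1.4255 + 0.0953 + 1.8001 + 1.5665 + 0.9322 + 1.9051) = -7.7247
Step 2: Compute augmented objective.
t*f(x) = 7.65*12.38 = 94.707
Total = 94.707 - 7.7247 = 86.9823


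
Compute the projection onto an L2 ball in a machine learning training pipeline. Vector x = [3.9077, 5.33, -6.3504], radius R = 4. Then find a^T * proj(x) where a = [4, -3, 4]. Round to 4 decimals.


Step 1: Compute ||x|| (intermediates to 6 decimals).
||x|| = sqrt(3.9077^2 + 5.33^2 + (-6.3504)^2) = 9.165511
Step 2: Project.
Since ||x|| > R, scale = R/||x|| = 4/9.165511 = 0.436419, proj(x) = scale * x
proj(x) = [1.705395, 2.326113, -2.771435]
Step 3: Dot product.
a^T * proj(x) = 4*1.705395 - 3*2.326113 + 4*(-2.771435) = -11.2425


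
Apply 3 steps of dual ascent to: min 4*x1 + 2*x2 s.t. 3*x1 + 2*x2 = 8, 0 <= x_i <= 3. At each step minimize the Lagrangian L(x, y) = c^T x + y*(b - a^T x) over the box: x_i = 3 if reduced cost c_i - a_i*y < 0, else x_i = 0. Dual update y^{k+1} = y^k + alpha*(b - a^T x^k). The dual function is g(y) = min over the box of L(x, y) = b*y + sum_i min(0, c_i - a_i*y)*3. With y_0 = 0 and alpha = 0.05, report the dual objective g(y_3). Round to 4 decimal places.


Dual ascent for LP: min 4*x1 + 2*x2, 3*x1 + 2*x2 = 8, 0 <= x_i <= 3
Step 1: y^k = 0.0, reduced costs: (4.0, 2.0)
  x^k = (0.0, 0.0), subgradient = b - a^T x = 8.0
  y^{k+1} = 0.0 + 0.05*8.0 = 0.4
Step 2: y^k = 0.4, reduced costs: (2.8, 1.2)
  x^k = (0.0, 0.0), subgradient = b - a^T x = 8.0
  y^{k+1} = 0.4 + 0.05*8.0 = 0.8
Step 3: y^k = 0.8, reduced costs: (1.6, 0.4)
  x^k = (0.0, 0.0), subgradient = b - a^T x = 8.0
  y^{k+1} = 0.8 + 0.05*8.0 = 1.2
Dual objective at y_3 = 1.2: reduced costs (0.4, -0.4), box minimizer x = (0.0, 3.0)
g(y_3) = b*y + (c1 - a1*y)*x1 + (c2 - a2*y)*x2 = 8*1.2 + 0.4*0.0 + (-0.4)*3.0 = 9.6 + 0.0 - 1.2 = 8.4


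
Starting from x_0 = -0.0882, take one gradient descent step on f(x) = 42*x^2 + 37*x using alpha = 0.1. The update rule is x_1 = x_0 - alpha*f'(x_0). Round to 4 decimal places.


We compute the gradient at x_0 and apply the update.
f'(x) = 84*x + 37
f'(-0.0882) = 84*-0.0882 + 37 = 29.5912
x_1 = -0.0882 - 0.1*29.5912 = -3.0473


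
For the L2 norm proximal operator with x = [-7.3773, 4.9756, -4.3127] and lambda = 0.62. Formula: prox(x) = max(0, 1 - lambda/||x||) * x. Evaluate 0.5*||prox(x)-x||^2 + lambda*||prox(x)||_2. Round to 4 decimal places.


Step 1: Compute ||x||.
||x|| = 9.8884
Step 2: Compute scaling factor.
scale = max(0, 1 - 0.62/9.8884) = 0.9373
Step 3: prox(x) = [-6.9147, 4.6636, -4.0423]
||prox(x)|| = 9.2684
Step 4: Proximal objective.
0.5*||prox-x||^2 = 0.1922
lambda*||prox|| = 5.7464
Total = 5.9386


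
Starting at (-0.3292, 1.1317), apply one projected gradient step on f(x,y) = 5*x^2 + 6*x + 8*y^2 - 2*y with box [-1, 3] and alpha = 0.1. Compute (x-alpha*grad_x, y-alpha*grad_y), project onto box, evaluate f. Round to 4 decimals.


Step 1: Compute gradient at (-0.3292, 1.1317).
grad_x = 2*5*-0.3292 + 6 = 2.708
grad_y = 2*8*1.1317 - 2 = 16.1072
Step 2: Gradient step.
x_raw = -0.3292 - 0.1*2.708 = -0.6
y_raw = 1.1317 - 0.1*16.1072 = -0.479
Step 3: Project onto [-1, 3].
x_proj = clip(-0.6) = -0.6
y_proj = clip(-0.479) = -0.479
Step 4: Evaluate f.
f(-0.6, -0.479) = 0.9937


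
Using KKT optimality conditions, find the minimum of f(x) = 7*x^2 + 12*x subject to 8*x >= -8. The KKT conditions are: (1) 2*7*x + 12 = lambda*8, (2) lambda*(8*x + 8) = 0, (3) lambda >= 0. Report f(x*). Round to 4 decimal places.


Step 1: Try lambda = 0 (constraint inactive).
Stationarity: 2*7*x + 12 = 0
x* = -12/(2*7) = -6/7 = -0.8571 (rounded; the exact value -6/7 is used below)
Check constraint: 8*-0.8571 = -6.8568 >= -8 -- satisfied.
Step 2: Compute optimal value.
f(x*) = 7*(-6/7)^2 + 12*(-6/7) = -5.1429


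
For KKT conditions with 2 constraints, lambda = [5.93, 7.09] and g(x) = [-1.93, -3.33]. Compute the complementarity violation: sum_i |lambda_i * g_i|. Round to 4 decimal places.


KKT complementary slackness check:
lambda_1 * g_1 = 5.93 * -1.93 = -11.4449
lambda_2 * g_2 = 7.09 * -3.33 = -23.6097
Total violation = 11.4449 + 23.6097 = 35.0546


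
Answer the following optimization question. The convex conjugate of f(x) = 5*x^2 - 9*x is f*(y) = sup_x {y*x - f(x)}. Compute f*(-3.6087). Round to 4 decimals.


f*(y) = sup_x {y*x - a*x^2 - b*x} = sup_x {(y-b)*x - a*x^2}
FOC: (y - b) - 2a*x = 0 => x* = (y - b)/(2a)
x* = (-3.6087 + 9)/(2*5) = 0.5391
f*(-3.6087) = (y-b)^2/(4a) = (-3.6087 + 9)^2/(4*5)
= 29.0661/20 = 1.4533


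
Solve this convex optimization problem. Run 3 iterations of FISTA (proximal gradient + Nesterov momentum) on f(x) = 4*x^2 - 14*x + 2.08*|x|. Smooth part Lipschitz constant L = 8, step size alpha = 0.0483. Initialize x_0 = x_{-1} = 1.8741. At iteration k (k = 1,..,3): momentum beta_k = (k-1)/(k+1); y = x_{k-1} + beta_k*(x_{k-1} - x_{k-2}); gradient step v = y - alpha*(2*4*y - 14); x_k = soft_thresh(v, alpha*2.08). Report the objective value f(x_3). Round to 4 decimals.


FISTA on f(x) = 4*x^2 - 14*x + 2.08*|x|
L = 8, alpha = 0.0483
Iteration 1: beta = 0.0, y = 1.8741 + 0.0*(1.8741 - 1.8741) = 1.8741
  grad(y) = 0.9928, v = y - alpha*grad = 1.8261
  prox(v) = soft_thresh(1.8261, 0.1005) = 1.7257
Iteration 2: beta = 0.3333, y = 1.7257 + 0.3333*(1.7257 - 1.8741) = 1.6762
  grad(y) = -0.5903, v = y - alpha*grad = 1.7047
  prox(v) = soft_thresh(1.7047, 0.1005) = 1.6043
Iteration 3: beta = 0.5, y = 1.6043 + 0.5*(1.6043 - 1.7257) = 1.5435
  grad(y) = -1.6516, v = y - alpha*grad = 1.6233
  prox(v) = soft_thresh(1.6233, 0.1005) = 1.5229
f(x_3) = 4*1.5229^2 - 14*1.5229 + 2.08*|1.5229| = -8.8761


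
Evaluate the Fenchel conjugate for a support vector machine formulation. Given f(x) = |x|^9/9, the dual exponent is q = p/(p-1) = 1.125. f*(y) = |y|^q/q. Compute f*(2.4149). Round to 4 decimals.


The conjugate exponent q satisfies 1/p + 1/q = 1.
p = 9, so q = 9/(9 - 1) = 1.125
|y|^q = 2.4149^1.125 = 2.6963
f*(2.4149) = 2.6963 / 1.125 = 2.3967


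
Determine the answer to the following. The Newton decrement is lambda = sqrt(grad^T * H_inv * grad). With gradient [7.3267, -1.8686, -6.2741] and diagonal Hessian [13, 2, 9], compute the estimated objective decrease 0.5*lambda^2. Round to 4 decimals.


Step 1: H is diagonal, so H^(-1) * g = [0.5636, -0.9343, -0.6971].
Step 2: g^T H^(-1) g = sum_i g_i^2 / H_ii
  = (7.3267)^2/13 + (-1.8686)^2/2 + (-6.2741)^2/9
  = 4.1293 + 1.7458 + 4.3738 = 10.2489
Step 3: Objective decrease = 0.5 * g^T H^(-1) g = 5.1245


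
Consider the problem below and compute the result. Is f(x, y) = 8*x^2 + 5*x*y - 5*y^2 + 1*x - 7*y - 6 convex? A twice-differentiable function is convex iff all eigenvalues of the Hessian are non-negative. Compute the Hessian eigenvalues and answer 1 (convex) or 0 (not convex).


The Hessian of f(x,y) = 8*x^2 + 5*x*y - 5*y^2 + 1*x - 7*y - 6 is:
H = [[16, 5], [5, -10]]
Trace = 16 - 10 = 6
Determinant = 16*-10 - (5)^2 = -185
Discriminant = (6)^2 - 4*-185 = 776.0
Eigenvalues: lambda_1 = -10.9284, lambda_2 = 16.9284
The function is not convex.

0


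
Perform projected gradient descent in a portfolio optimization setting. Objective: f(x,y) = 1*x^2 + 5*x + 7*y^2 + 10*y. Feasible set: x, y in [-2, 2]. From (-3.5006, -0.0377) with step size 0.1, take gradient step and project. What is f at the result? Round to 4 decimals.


Step 1: Compute gradient at (-3.5006, -0.0377).
grad_x = 2*1*-3.5006 + 5 = -2.0012
grad_y = 2*7*-0.0377 + 10 = 9.4722
Step 2: Gradient step.
x_raw = -3.5006 - 0.1*-2.0012 = -3.3005
y_raw = -0.0377 - 0.1*9.4722 = -0.9849
Step 3: Project onto [-2, 2].
x_proj = clip(-3.3005) = -2.0
y_proj = clip(-0.9849) = -0.9849
Step 4: Evaluate f.
f(-2.0, -0.9849) = -9.0587


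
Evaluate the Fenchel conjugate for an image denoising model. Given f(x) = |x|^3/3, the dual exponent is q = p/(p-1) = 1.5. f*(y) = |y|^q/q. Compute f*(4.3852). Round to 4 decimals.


The conjugate exponent q satisfies 1/p + 1/q = 1.
p = 3, so q = 3/(3 - 1) = 1.5
|y|^q = 4.3852^1.5 = 9.183
f*(4.3852) = 9.183 / 1.5 = 6.122


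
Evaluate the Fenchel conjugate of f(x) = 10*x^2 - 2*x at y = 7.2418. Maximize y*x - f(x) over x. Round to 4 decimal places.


f*(y) = sup_x {y*x - a*x^2 - b*x} = sup_x {(y-b)*x - a*x^2}
FOC: (y - b) - 2a*x = 0 => x* = (y - b)/(2a)
x* = (7.2418 + 2)/(2*10) = 0.4621
f*(7.2418) = (y-b)^2/(4a) = (7.2418 + 2)^2/(4*10)
= 85.4109/40 = 2.1353


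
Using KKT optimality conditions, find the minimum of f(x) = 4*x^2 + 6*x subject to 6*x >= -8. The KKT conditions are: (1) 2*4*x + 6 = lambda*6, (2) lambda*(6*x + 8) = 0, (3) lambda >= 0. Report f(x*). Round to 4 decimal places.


Step 1: Try lambda = 0 (constraint inactive).
Stationarity: 2*4*x + 6 = 0
x* = -6/(2*4) = -0.75
Check constraint: 6*-0.75 = -4.5 >= -8 -- satisfied.
Step 2: Compute optimal value.
f(x*) = 4*(-0.75)^2 + 6*(-0.75) = -2.25


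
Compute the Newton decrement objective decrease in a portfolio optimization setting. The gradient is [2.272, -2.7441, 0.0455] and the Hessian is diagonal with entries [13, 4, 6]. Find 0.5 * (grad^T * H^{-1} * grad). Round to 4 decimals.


Step 1: H is diagonal, so H^(-1) * g = [0.1748, -0.686, 0.0076].
Step 2: g^T H^(-1) g = sum_i g_i^2 / H_ii
  = (2.272)^2/13 + (-2.7441)^2/4 + (0.0455)^2/6
  = 0.3971 + 1.8825 + 0.0003 = 2.2799
Step 3: Objective decrease = 0.5 * g^T H^(-1) g = 1.14


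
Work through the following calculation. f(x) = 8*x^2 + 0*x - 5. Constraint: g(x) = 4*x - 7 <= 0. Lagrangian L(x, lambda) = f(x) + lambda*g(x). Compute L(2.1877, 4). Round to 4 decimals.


Step 1: Evaluate f(x).
f(2.1877) = 8*2.1877^2 + 0*2.1877 - 5 = 33.2883
Step 2: Evaluate g(x).
g(2.1877) = 4*2.1877 - 7 = 1.7508
Step 3: Compute Lagrangian.
L = 33.2883 + 4*1.7508 = 40.2915


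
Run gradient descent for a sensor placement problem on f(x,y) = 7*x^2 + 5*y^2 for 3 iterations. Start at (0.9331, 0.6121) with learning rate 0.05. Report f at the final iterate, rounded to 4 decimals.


Gradient descent on f(x,y) = 7*x^2 + 5*y^2.
Starting point: (0.9331, 0.6121), alpha = 0.05
Step 1: grad_x = 2*7*0.9331 = 13.0634, grad_y = 2*5*0.6121 = 6.121
  x_1 = 0.9331 - 0.05*13.0634 = 0.2799
  y_1 = 0.6121 - 0.05*6.121 = 0.3061
Step 2: grad_x = 2*7*0.2799 = 3.919, grad_y = 2*5*0.3061 = 3.0605
  x_2 = 0.2799 - 0.05*3.919 = 0.084
  y_2 = 0.3061 - 0.05*3.0605 = 0.153
Step 3: grad_x = 2*7*0.084 = 1.1757, grad_y = 2*5*0.153 = 1.5303
  x_3 = 0.084 - 0.05*1.1757 = 0.0252
  y_3 = 0.153 - 0.05*1.5303 = 0.0765
f(0.0252, 0.0765) = 7*0.0252^2 + 5*0.0765^2 = 0.0337


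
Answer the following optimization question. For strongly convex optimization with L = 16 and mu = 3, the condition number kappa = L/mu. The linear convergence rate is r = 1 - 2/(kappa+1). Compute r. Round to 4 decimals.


Step 1: Compute the condition number.
kappa = L/mu = 16/3 = 5.3333
Step 2: Compute the convergence rate.
r = 1 - 2/(kappa + 1) = 1 - 2*mu/(L + mu) = (L - mu)/(L + mu) = 13/19 = 0.6842


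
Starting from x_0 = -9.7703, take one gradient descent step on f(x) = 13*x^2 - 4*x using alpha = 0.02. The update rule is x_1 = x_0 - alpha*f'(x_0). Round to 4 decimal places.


We compute the gradient at x_0 and apply the update.
f'(x) = 26*x - 4
f'(-9.7703) = 26*-9.7703 - 4 = -258.0278
x_1 = -9.7703 - 0.02*-258.0278 = -4.6097


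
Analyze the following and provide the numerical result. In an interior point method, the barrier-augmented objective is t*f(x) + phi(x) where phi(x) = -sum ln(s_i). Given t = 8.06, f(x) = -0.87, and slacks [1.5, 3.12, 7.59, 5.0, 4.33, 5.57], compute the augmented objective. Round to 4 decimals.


Step 1: Compute log-barrier.
ln values: [0.4055, 1.1378, 2.0268, 1.6094, 1.4656, 1.7174]
phi = -(0.4055 + 1.1378 + 2.0268 + 1.6094 + 1.4656 + 1.7174) = -8.3625
Step 2: Compute augmented objective.
t*f(x) = 8.06*-0.87 = -7.0122
Total = -7.0122 - 8.3625 = -15.3747


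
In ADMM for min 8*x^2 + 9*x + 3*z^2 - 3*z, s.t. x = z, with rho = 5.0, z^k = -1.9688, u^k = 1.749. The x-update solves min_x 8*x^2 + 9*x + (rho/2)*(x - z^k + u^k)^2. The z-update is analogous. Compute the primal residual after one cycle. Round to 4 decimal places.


ADMM iteration with rho = 5.0, z^k = -1.9688, u^k = 1.749
Step 1: x-update.
Minimize 8*x^2 + 9*x + (5.0/2)*(x + 1.9688 + 1.749)^2
FOC: (2*8 + 5.0)*x = -9 + 5.0*(-1.9688 - 1.749)
x^{k+1} = -1.3138
Step 2: z-update.
Minimize 3*z^2 - 3*z + (5.0/2)*(-1.3138 - z + 1.749)^2
FOC: (2*3 + 5.0)*z = 3 + 5.0*(-1.3138 + 1.749)
z^{k+1} = 0.4706
Step 3: u-update.
u^{k+1} = 1.749 - 1.3138 - 0.4706 = -0.0353
Step 4: Primal residual = |-1.3138 - 0.4706| = 1.7843


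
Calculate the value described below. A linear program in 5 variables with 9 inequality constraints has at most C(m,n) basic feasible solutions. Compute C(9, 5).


Each vertex corresponds to some choice of n active constraints out of m, so the number of vertices is at most C(m, n) = m! / (n!(m-n)!).
m = 9, n = 5
Numerator: 9 * 8 * 7 * 6 * 5
Denominator: 5! = 120
C(9, 5) = 126


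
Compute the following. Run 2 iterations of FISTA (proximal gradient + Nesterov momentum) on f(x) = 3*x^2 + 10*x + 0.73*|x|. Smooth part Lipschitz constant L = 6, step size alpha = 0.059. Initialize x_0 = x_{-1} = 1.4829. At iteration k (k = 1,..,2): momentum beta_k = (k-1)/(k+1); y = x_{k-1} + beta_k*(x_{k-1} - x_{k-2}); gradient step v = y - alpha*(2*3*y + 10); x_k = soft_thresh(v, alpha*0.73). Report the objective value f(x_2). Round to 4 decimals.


FISTA on f(x) = 3*x^2 + 10*x + 0.73*|x|
L = 6, alpha = 0.059
Iteration 1: beta = 0.0, y = 1.4829 + 0.0*(1.4829 - 1.4829) = 1.4829
  grad(y) = 18.8974, v = y - alpha*grad = 0.368
  prox(v) = soft_thresh(0.368, 0.0431) = 0.3249
Iteration 2: beta = 0.3333, y = 0.3249 + 0.3333*(0.3249 - 1.4829) = -0.0611
  grad(y) = 9.6333, v = y - alpha*grad = -0.6295
  prox(v) = soft_thresh(-0.6295, 0.0431) = -0.5864
f(x_2) = 3*(-0.5864)^2 + 10*(-0.5864) + 0.73*|-0.5864| = -4.4044


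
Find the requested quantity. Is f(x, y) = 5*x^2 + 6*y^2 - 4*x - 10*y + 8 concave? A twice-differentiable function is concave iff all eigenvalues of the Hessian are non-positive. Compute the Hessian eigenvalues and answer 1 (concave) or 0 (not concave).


The Hessian of f(x,y) = 5*x^2 + 6*y^2 - 4*x - 10*y + 8 is:
H = [[10, 0], [0, 12]]
Trace = 10 + 12 = 22
Determinant = 10*12 - (0)^2 = 120
Discriminant = (22)^2 - 4*120 = 4.0
Eigenvalues: lambda_1 = 10.0, lambda_2 = 12.0
The function is not concave.

0


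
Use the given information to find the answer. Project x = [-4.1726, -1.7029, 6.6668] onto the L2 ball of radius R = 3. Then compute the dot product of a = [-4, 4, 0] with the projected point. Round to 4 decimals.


Step 1: Compute ||x|| (intermediates to 6 decimals).
||x|| = sqrt((-4.1726)^2 + (-1.7029)^2 + 6.6668^2) = 8.047154
Step 2: Project.
Since ||x|| > R, scale = R/||x|| = 3/8.047154 = 0.372803, proj(x) = scale * x
proj(x) = [-1.555558, -0.634846, 2.485403]
Step 3: Dot product.
a^T * proj(x) = -4*(-1.555558) + 4*(-0.634846) + 0*2.485403 = 3.6828
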